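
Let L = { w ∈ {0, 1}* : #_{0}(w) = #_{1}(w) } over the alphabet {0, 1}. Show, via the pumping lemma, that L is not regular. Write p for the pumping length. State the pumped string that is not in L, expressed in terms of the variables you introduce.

0^{p+k} 1^p

Toward a contradiction, assume L is regular with pumping length p.
Choose w = 0^p 1^p ∈ L with |w| = 2p ≥ p.
The pumping lemma gives a decomposition w = xyz where |xy| ≤ p and |y| > 0.
The first p characters of w are 0's, so xy (and hence y) consists only of 0's. Write y = 0^k, 1 ≤ k ≤ p.
Pump with i = 2: xy^2z = 0^{p+k} 1^p has p+k occurrences of 0 but only p of 1. Since k ≥ 1 the counts differ, so xy^2z ∉ L.
This contradicts the pumping lemma, so L is not regular.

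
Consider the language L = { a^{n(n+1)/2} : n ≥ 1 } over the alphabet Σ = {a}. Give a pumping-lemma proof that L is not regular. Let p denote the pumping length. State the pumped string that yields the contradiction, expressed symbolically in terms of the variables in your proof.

a^{p(p+1)/2+k}

Suppose for contradiction that L is regular, and let p be the pumping length.
Take w = a^{p(p+1)/2} ∈ L with |w| = p(p+1)/2 ≥ p.
By the pumping lemma, w = xyz with |xy| ≤ p and |y| ≥ 1.
Then y = a^k for some k with 1 ≤ k ≤ p.
Pump with i = 2: xy^2z = a^{p(p+1)/2+k}. Since 1 ≤ k ≤ p, p(p+1)/2 < p(p+1)/2+k ≤ p(p+1)/2+p < (p+1)(p+2)/2, so p(p+1)/2+k is strictly between consecutive triangular numbers. So xy^2z ∉ L.
This contradicts the pumping lemma, so L is not regular.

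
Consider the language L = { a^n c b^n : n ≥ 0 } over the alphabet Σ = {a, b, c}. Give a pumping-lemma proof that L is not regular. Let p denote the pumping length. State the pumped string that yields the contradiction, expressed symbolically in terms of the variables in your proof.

a^{p+k} c b^p

Assume L is regular; let p be its pumping constant.
Take w = a^p c b^p ∈ L with |w| = 2p+1 ≥ p.
The pumping lemma gives a decomposition w = xyz where |xy| ≤ p and |y| ≥ 1.
Because |xy| ≤ p and w begins with p copies of a, we have y = a^k with 1 ≤ k ≤ p.
Pump with i = 2: xy^2z = a^{p+k} c b^p, which would require p+k = p. But k ≥ 1, so xy^2z ∉ L.
This is a contradiction; hence L is not regular.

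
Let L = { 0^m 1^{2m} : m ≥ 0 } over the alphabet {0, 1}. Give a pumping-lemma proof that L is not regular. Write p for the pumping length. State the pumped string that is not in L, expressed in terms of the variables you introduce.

0^{p+k} 1^{2p}

Assume L is regular. Let p be the pumping length given by the pumping lemma.
Let w = 0^p 1^{2p} ∈ L; note |w| = 3p ≥ p.
Write w = xyz as guaranteed by the lemma, with |xy| ≤ p and |y| ≥ 1.
Because |xy| ≤ p and w begins with p copies of 0, we have y = 0^k with 1 ≤ k ≤ p.
Pump with i = 2: xy^2z = 0^{p+k} 1^{2p}. For this to lie in L we would need 2p = 2(p+k), which forces k = 0. But k ≥ 1, so xy^2z ∉ L.
This is a contradiction; hence L is not regular.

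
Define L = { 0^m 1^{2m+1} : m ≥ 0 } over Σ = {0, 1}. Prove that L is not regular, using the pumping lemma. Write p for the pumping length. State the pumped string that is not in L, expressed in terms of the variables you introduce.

Toward a contradiction, assume L is regular with pumping length p.
Choose w = 0^p 1^{2p+1}, which is in L with |w| = 3p+1 ≥ p.
Write w = xyz as guaranteed by the lemma, with |xy| ≤ p and |y| ≥ 1.
Since the first p symbols of w are all 0's and |xy| ≤ p, y lies entirely in the leading 0-block: y = 0^k for some k with 1 ≤ k ≤ p.
Pump with i = 2: xy^2z = 0^{p+k} 1^{2p+1}. For this to lie in L we would need 2p+1 = 2(p+k)+1, which forces k = 0. But k ≥ 1, so xy^2z ∉ L.
This contradicts the pumping lemma, so L is not regular.

0^{p+k} 1^{2p+1}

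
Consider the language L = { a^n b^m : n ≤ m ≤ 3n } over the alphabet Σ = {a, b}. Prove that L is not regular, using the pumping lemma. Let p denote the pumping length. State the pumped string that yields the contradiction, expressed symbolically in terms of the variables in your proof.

Suppose for contradiction that L is regular, and let p be the pumping length.
Take w = a^p b^p ∈ L (since p ≤ p ≤ 3p), with |w| = 2p ≥ p.
The pumping lemma gives a decomposition w = xyz where |xy| ≤ p and |y| > 0.
Since the first p symbols of w are all a's and |xy| ≤ p, y lies entirely in the leading a-block: y = a^k for some k with 1 ≤ k ≤ p.
Pump with i = 2: xy^2z = a^{p+k} b^p. Now n = p+k > p = m, so the condition n ≤ m fails. Thus xy^2z ∉ L.
This is a contradiction; hence L is not regular.

a^{p+k} b^p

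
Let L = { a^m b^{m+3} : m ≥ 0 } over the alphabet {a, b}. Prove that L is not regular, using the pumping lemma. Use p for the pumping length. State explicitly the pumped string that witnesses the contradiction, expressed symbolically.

a^{p+k} b^{p+3}

Toward a contradiction, assume L is regular with pumping length p.
Take w = a^p b^{p+3}. Then w ∈ L and |w| = 2p+3 ≥ p.
By the pumping lemma, w = xyz with |xy| ≤ p and y is nonempty.
The first p characters of w are a's, so xy (and hence y) consists only of a's. Write y = a^k, 1 ≤ k ≤ p.
Pump with i = 2: xy^2z = a^{p+k} b^{p+3}. For this to lie in L we would need p+3 = (p+k)+3, which forces k = 0. But k ≥ 1, so xy^2z ∉ L.
This is a contradiction; hence L is not regular.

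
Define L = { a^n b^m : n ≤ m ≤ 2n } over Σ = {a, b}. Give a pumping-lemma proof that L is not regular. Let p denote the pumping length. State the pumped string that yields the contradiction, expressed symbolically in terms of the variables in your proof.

Assume L is regular. Let p be the pumping length given by the pumping lemma.
Take w = a^p b^p ∈ L (since p ≤ p ≤ 2p), with |w| = 2p ≥ p.
Write w = xyz as guaranteed by the lemma, with |xy| ≤ p and y is nonempty.
Since the first p symbols of w are all a's and |xy| ≤ p, y lies entirely in the leading a-block: y = a^k for some k with 1 ≤ k ≤ p.
Pump with i = 2: xy^2z = a^{p+k} b^p. Now n = p+k > p = m, so the condition n ≤ m fails. Thus xy^2z ∉ L.
Contradiction. Therefore L is not regular.

a^{p+k} b^p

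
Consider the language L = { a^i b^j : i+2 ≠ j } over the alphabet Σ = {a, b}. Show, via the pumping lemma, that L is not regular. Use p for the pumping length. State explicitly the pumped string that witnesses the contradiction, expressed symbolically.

a^{p+p!} b^{p+p!+2}

Assume L is regular. Let p be the pumping length given by the pumping lemma.
Choose w = a^p b^{p+p!+2}. Since p ≠ (p+p!+2)-2 = p+p!, w ∈ L; and |w| ≥ p.
The pumping lemma gives a decomposition w = xyz where |xy| ≤ p and |y| > 0.
Since the first p symbols of w are all a's and |xy| ≤ p, y lies entirely in the leading a-block: y = a^k for some k with 1 ≤ k ≤ p.
Since 1 ≤ k ≤ p, k divides p!; set t = 1 + p!/k. Then xy^t z has p + (p!/k)·k = p + p! copies of a. Now the a-count is p+p! and (b-count)-2 = (p+p!+2)-2 = p+p!, so i+2 ≠ j fails. So xy^t z = a^{p+p!} b^{p+p!+2} ∉ L.
This contradicts the pumping lemma, so L is not regular.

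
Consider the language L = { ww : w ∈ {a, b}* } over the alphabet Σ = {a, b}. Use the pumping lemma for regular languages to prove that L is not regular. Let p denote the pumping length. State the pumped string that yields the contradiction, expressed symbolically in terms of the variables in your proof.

a^{p+k} b^p a^p b^p

Assume L is regular. Let p be the pumping length given by the pumping lemma.
Take w = a^p b^p a^p b^p = uu where u = a^pb^p; then w ∈ L and |w| = 4p ≥ p.
Write w = xyz as guaranteed by the lemma, with |xy| ≤ p and |y| ≥ 1.
The first p characters of w are a's, so xy (and hence y) consists only of a's. Write y = a^k, 1 ≤ k ≤ p.
Pump with i = 2: xy^2z = a^{p+k} b^p a^p b^p, of length 4p+k. Suppose this equals vv. The string starts with a and ends with b, so v does too; thus the boundary between the two copies of v is a b→a transition. There is exactly one such transition, at position 2p+k, so |v| = 2p+k and |vv| = 4p+2k ≠ 4p+k since k ≥ 1. So xy^2z ∉ L.
Contradiction. Therefore L is not regular.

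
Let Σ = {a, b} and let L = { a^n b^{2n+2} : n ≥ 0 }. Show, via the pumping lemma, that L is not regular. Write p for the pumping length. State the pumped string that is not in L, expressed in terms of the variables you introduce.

a^{p+k} b^{2p+2}

Suppose for contradiction that L is regular, and let p be the pumping length.
Take w = a^p b^{2p+2}. Then w ∈ L and |w| = 3p+2 ≥ p.
The pumping lemma gives a decomposition w = xyz where |xy| ≤ p and y is nonempty.
The first p characters of w are a's, so xy (and hence y) consists only of a's. Write y = a^k, 1 ≤ k ≤ p.
Pump with i = 2: xy^2z = a^{p+k} b^{2p+2}. For this to lie in L we would need 2p+2 = 2(p+k)+2, which forces k = 0. But k ≥ 1, so xy^2z ∉ L.
Contradiction. Therefore L is not regular.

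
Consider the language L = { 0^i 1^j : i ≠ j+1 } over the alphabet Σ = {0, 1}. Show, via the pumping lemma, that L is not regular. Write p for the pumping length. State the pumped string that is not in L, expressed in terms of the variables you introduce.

0^{p+p!} 1^{p+p!-1}

Assume L is regular; let p be its pumping constant.
Choose w = 0^p 1^{p+p!-1}. Since p ≠ (p+p!-1)+1 = p+p!, w ∈ L; and |w| ≥ p.
By the pumping lemma, w = xyz with |xy| ≤ p and |y| ≥ 1.
Since the first p symbols of w are all 0's and |xy| ≤ p, y lies entirely in the leading 0-block: y = 0^k for some k with 1 ≤ k ≤ p.
Since 1 ≤ k ≤ p, k divides p!; set t = 1 + p!/k. Then xy^t z has p + (p!/k)·k = p + p! copies of 0. Now the 0-count is p+p! and (1-count)+1 = (p+p!-1)+1 = p+p!, so i ≠ j+1 fails. So xy^t z = 0^{p+p!} 1^{p+p!-1} ∉ L.
Contradiction. Therefore L is not regular.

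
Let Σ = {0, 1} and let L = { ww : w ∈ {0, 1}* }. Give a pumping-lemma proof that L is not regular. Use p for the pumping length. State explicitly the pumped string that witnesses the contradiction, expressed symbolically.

Assume L is regular; let p be its pumping constant.
Take w = 0^p 1^p 0^p 1^p = uu where u = 0^p1^p; then w ∈ L and |w| = 4p ≥ p.
The pumping lemma gives a decomposition w = xyz where |xy| ≤ p and |y| ≥ 1.
The first p characters of w are 0's, so xy (and hence y) consists only of 0's. Write y = 0^k, 1 ≤ k ≤ p.
Pump with i = 2: xy^2z = 0^{p+k} 1^p 0^p 1^p, of length 4p+k. Suppose this equals vv. The string starts with 0 and ends with 1, so v does too; thus the boundary between the two copies of v is a 1→0 transition. There is exactly one such transition, at position 2p+k, so |v| = 2p+k and |vv| = 4p+2k ≠ 4p+k since k ≥ 1. So xy^2z ∉ L.
Contradiction. Therefore L is not regular.

0^{p+k} 1^p 0^p 1^p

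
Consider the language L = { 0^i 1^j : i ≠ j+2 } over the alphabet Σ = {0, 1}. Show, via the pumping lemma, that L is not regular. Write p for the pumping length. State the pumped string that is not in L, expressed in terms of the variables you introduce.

0^{p+p!} 1^{p+p!-2}

Assume L is regular; let p be its pumping constant.
Choose w = 0^p 1^{p+p!-2}. Since p ≠ (p+p!-2)+2 = p+p!, w ∈ L; and |w| ≥ p.
The pumping lemma gives a decomposition w = xyz where |xy| ≤ p and |y| ≥ 1.
The first p characters of w are 0's, so xy (and hence y) consists only of 0's. Write y = 0^k, 1 ≤ k ≤ p.
Since 1 ≤ k ≤ p, k divides p!; set t = 1 + p!/k. Then xy^t z has p + (p!/k)·k = p + p! copies of 0. Now the 0-count is p+p! and (1-count)+2 = (p+p!-2)+2 = p+p!, so i ≠ j+2 fails. So xy^t z = 0^{p+p!} 1^{p+p!-2} ∉ L.
Contradiction. Therefore L is not regular.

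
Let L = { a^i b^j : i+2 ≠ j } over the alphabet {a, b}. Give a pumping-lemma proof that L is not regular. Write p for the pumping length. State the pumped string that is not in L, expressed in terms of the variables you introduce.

a^{p+p!} b^{p+p!+2}

Assume L is regular. Let p be the pumping length given by the pumping lemma.
Choose w = a^p b^{p+p!+2}. Since p ≠ (p+p!+2)-2 = p+p!, w ∈ L; and |w| ≥ p.
By the pumping lemma, w = xyz with |xy| ≤ p and |y| > 0.
Since the first p symbols of w are all a's and |xy| ≤ p, y lies entirely in the leading a-block: y = a^k for some k with 1 ≤ k ≤ p.
Since 1 ≤ k ≤ p, k divides p!; set t = 1 + p!/k. Then xy^t z has p + (p!/k)·k = p + p! copies of a. Now the a-count is p+p! and (b-count)-2 = (p+p!+2)-2 = p+p!, so i+2 ≠ j fails. So xy^t z = a^{p+p!} b^{p+p!+2} ∉ L.
This contradicts the pumping lemma, so L is not regular.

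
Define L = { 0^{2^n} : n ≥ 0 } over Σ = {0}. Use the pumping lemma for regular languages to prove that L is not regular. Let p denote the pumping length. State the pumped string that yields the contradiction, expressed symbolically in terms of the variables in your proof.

0^{2^p+k}

Assume L is regular; let p be its pumping constant.
Take w = 0^{2^p} ∈ L with |w| = 2^p ≥ p.
The pumping lemma gives a decomposition w = xyz where |xy| ≤ p and |y| > 0.
Then y = 0^k for some k with 1 ≤ k ≤ p.
Pump with i = 2: xy^2z = 0^{2^p+k}. Since 1 ≤ k ≤ p < 2^p, we have 2^p < 2^p+k < 2^{p+1}, so 2^p+k is not a power of 2. So xy^2z ∉ L.
Contradiction. Therefore L is not regular.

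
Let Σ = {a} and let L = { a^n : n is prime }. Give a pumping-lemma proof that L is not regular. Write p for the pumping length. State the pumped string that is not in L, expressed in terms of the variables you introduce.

a^{q(1+k)}

Assume L is regular; let p be its pumping constant.
Let q be a prime with q ≥ p+2 (infinitely many primes exist), and take w = a^q ∈ L with |w| = q ≥ p.
Write w = xyz as guaranteed by the lemma, with |xy| ≤ p and |y| > 0.
Then y = a^k for some k with 1 ≤ k ≤ p.
Since 1 ≤ k ≤ p, |xz| = q-k. Pump with i = q+1: |xy^{q+1}z| = (q-k)+(q+1)k = q+qk = q(1+k), which is composite (both factors ≥ 2). So xy^{q+1}z = a^{q(1+k)} ∉ L.
This contradicts the pumping lemma, so L is not regular.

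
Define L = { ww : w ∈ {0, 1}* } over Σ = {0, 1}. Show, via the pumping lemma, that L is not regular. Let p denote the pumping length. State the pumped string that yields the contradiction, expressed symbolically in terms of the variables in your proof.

Assume L is regular. Let p be the pumping length given by the pumping lemma.
Take w = 0^p 1^p 0^p 1^p = uu where u = 0^p1^p; then w ∈ L and |w| = 4p ≥ p.
The pumping lemma gives a decomposition w = xyz where |xy| ≤ p and y is nonempty.
Since the first p symbols of w are all 0's and |xy| ≤ p, y lies entirely in the leading 0-block: y = 0^k for some k with 1 ≤ k ≤ p.
Pump with i = 2: xy^2z = 0^{p+k} 1^p 0^p 1^p, of length 4p+k. Suppose this equals vv. The string starts with 0 and ends with 1, so v does too; thus the boundary between the two copies of v is a 1→0 transition. There is exactly one such transition, at position 2p+k, so |v| = 2p+k and |vv| = 4p+2k ≠ 4p+k since k ≥ 1. So xy^2z ∉ L.
This contradicts the pumping lemma, so L is not regular.

0^{p+k} 1^p 0^p 1^p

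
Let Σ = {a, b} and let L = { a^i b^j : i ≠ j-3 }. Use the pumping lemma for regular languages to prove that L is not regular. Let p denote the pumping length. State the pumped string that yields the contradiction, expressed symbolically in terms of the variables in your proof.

a^{p+p!} b^{p+p!+3}

Suppose for contradiction that L is regular, and let p be the pumping length.
Choose w = a^p b^{p+p!+3}. Since p ≠ (p+p!+3)-3 = p+p!, w ∈ L; and |w| ≥ p.
Write w = xyz as guaranteed by the lemma, with |xy| ≤ p and y is nonempty.
The first p characters of w are a's, so xy (and hence y) consists only of a's. Write y = a^k, 1 ≤ k ≤ p.
Since 1 ≤ k ≤ p, k divides p!; set t = 1 + p!/k. Then xy^t z has p + (p!/k)·k = p + p! copies of a. Now the a-count is p+p! and (b-count)-3 = (p+p!+3)-3 = p+p!, so i ≠ j-3 fails. So xy^t z = a^{p+p!} b^{p+p!+3} ∉ L.
This is a contradiction; hence L is not regular.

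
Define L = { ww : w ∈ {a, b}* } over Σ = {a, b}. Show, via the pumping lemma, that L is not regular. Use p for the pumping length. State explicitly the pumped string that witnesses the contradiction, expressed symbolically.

Toward a contradiction, assume L is regular with pumping length p.
Take w = a^p b^p a^p b^p = uu where u = a^pb^p; then w ∈ L and |w| = 4p ≥ p.
The pumping lemma gives a decomposition w = xyz where |xy| ≤ p and |y| ≥ 1.
Because |xy| ≤ p and w begins with p copies of a, we have y = a^k with 1 ≤ k ≤ p.
Pump with i = 2: xy^2z = a^{p+k} b^p a^p b^p, of length 4p+k. Suppose this equals vv. The string starts with a and ends with b, so v does too; thus the boundary between the two copies of v is a b→a transition. There is exactly one such transition, at position 2p+k, so |v| = 2p+k and |vv| = 4p+2k ≠ 4p+k since k ≥ 1. So xy^2z ∉ L.
Contradiction. Therefore L is not regular.

a^{p+k} b^p a^p b^p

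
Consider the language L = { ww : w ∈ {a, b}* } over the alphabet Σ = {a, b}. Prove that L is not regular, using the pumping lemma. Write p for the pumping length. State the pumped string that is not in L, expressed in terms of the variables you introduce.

a^{p+k} b^p a^p b^p

Toward a contradiction, assume L is regular with pumping length p.
Take w = a^p b^p a^p b^p = uu where u = a^pb^p; then w ∈ L and |w| = 4p ≥ p.
The pumping lemma gives a decomposition w = xyz where |xy| ≤ p and |y| > 0.
The first p characters of w are a's, so xy (and hence y) consists only of a's. Write y = a^k, 1 ≤ k ≤ p.
Pump with i = 2: xy^2z = a^{p+k} b^p a^p b^p, of length 4p+k. Suppose this equals vv. The string starts with a and ends with b, so v does too; thus the boundary between the two copies of v is a b→a transition. There is exactly one such transition, at position 2p+k, so |v| = 2p+k and |vv| = 4p+2k ≠ 4p+k since k ≥ 1. So xy^2z ∉ L.
This contradicts the pumping lemma, so L is not regular.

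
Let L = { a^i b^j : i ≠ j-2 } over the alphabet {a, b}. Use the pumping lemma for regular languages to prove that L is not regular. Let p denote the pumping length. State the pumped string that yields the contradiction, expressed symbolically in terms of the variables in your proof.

Suppose for contradiction that L is regular, and let p be the pumping length.
Choose w = a^p b^{p+p!+2}. Since p ≠ (p+p!+2)-2 = p+p!, w ∈ L; and |w| ≥ p.
By the pumping lemma, w = xyz with |xy| ≤ p and |y| > 0.
The first p characters of w are a's, so xy (and hence y) consists only of a's. Write y = a^k, 1 ≤ k ≤ p.
Since 1 ≤ k ≤ p, k divides p!; set t = 1 + p!/k. Then xy^t z has p + (p!/k)·k = p + p! copies of a. Now the a-count is p+p! and (b-count)-2 = (p+p!+2)-2 = p+p!, so i ≠ j-2 fails. So xy^t z = a^{p+p!} b^{p+p!+2} ∉ L.
This is a contradiction; hence L is not regular.

a^{p+p!} b^{p+p!+2}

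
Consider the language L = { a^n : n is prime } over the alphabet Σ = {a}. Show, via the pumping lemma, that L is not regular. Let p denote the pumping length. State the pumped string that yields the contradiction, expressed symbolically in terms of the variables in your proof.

Assume L is regular; let p be its pumping constant.
Let q be a prime with q ≥ p+2 (infinitely many primes exist), and take w = a^q ∈ L with |w| = q ≥ p.
By the pumping lemma, w = xyz with |xy| ≤ p and y is nonempty.
Then y = a^k for some k with 1 ≤ k ≤ p.
Since 1 ≤ k ≤ p, |xz| = q-k. Pump with i = q+1: |xy^{q+1}z| = (q-k)+(q+1)k = q+qk = q(1+k), which is composite (both factors ≥ 2). So xy^{q+1}z = a^{q(1+k)} ∉ L.
Contradiction. Therefore L is not regular.

a^{q(1+k)}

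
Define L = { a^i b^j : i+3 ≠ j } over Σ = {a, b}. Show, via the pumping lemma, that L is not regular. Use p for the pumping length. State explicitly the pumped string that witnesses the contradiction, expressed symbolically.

Assume L is regular. Let p be the pumping length given by the pumping lemma.
Choose w = a^p b^{p+p!+3}. Since p ≠ (p+p!+3)-3 = p+p!, w ∈ L; and |w| ≥ p.
Write w = xyz as guaranteed by the lemma, with |xy| ≤ p and |y| ≥ 1.
Because |xy| ≤ p and w begins with p copies of a, we have y = a^k with 1 ≤ k ≤ p.
Since 1 ≤ k ≤ p, k divides p!; set t = 1 + p!/k. Then xy^t z has p + (p!/k)·k = p + p! copies of a. Now the a-count is p+p! and (b-count)-3 = (p+p!+3)-3 = p+p!, so i+3 ≠ j fails. So xy^t z = a^{p+p!} b^{p+p!+3} ∉ L.
This is a contradiction; hence L is not regular.

a^{p+p!} b^{p+p!+3}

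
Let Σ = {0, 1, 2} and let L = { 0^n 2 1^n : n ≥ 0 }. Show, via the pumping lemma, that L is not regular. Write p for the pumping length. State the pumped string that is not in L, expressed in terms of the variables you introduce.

Assume L is regular; let p be its pumping constant.
Take w = 0^p 2 1^p ∈ L with |w| = 2p+1 ≥ p.
Write w = xyz as guaranteed by the lemma, with |xy| ≤ p and |y| > 0.
Since the first p symbols of w are all 0's and |xy| ≤ p, y lies entirely in the leading 0-block: y = 0^k for some k with 1 ≤ k ≤ p.
Pump with i = 2: xy^2z = 0^{p+k} 2 1^p, which would require p+k = p. But k ≥ 1, so xy^2z ∉ L.
Contradiction. Therefore L is not regular.

0^{p+k} 2 1^p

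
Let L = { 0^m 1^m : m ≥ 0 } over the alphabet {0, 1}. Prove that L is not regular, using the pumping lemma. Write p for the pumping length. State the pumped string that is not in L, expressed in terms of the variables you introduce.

Toward a contradiction, assume L is regular with pumping length p.
Choose w = 0^p 1^p, which is in L with |w| = 2p ≥ p.
Write w = xyz as guaranteed by the lemma, with |xy| ≤ p and |y| > 0.
The first p characters of w are 0's, so xy (and hence y) consists only of 0's. Write y = 0^k, 1 ≤ k ≤ p.
Pump with i = 2: xy^2z = 0^{p+k} 1^p. For this to lie in L we would need p = p+k, which forces k = 0. But k ≥ 1, so xy^2z ∉ L.
This is a contradiction; hence L is not regular.

0^{p+k} 1^p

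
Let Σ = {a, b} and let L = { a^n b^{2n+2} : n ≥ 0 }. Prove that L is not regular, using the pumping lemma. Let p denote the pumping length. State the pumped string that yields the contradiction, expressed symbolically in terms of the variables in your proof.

a^{p+k} b^{2p+2}

Assume L is regular; let p be its pumping constant.
Take w = a^p b^{2p+2}. Then w ∈ L and |w| = 3p+2 ≥ p.
The pumping lemma gives a decomposition w = xyz where |xy| ≤ p and y is nonempty.
Since the first p symbols of w are all a's and |xy| ≤ p, y lies entirely in the leading a-block: y = a^k for some k with 1 ≤ k ≤ p.
Pump with i = 2: xy^2z = a^{p+k} b^{2p+2}. For this to lie in L we would need 2p+2 = 2(p+k)+2, which forces k = 0. But k ≥ 1, so xy^2z ∉ L.
This is a contradiction; hence L is not regular.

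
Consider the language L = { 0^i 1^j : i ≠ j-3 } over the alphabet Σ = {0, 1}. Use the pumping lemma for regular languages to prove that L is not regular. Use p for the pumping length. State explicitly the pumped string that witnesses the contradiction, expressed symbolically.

0^{p+p!} 1^{p+p!+3}

Assume L is regular. Let p be the pumping length given by the pumping lemma.
Choose w = 0^p 1^{p+p!+3}. Since p ≠ (p+p!+3)-3 = p+p!, w ∈ L; and |w| ≥ p.
By the pumping lemma, w = xyz with |xy| ≤ p and y is nonempty.
Since the first p symbols of w are all 0's and |xy| ≤ p, y lies entirely in the leading 0-block: y = 0^k for some k with 1 ≤ k ≤ p.
Since 1 ≤ k ≤ p, k divides p!; set t = 1 + p!/k. Then xy^t z has p + (p!/k)·k = p + p! copies of 0. Now the 0-count is p+p! and (1-count)-3 = (p+p!+3)-3 = p+p!, so i ≠ j-3 fails. So xy^t z = 0^{p+p!} 1^{p+p!+3} ∉ L.
This contradicts the pumping lemma, so L is not regular.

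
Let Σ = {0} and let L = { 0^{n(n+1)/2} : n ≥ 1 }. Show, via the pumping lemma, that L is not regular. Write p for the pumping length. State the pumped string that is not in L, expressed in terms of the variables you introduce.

0^{p(p+1)/2+k}

Assume L is regular; let p be its pumping constant.
Take w = 0^{p(p+1)/2} ∈ L with |w| = p(p+1)/2 ≥ p.
By the pumping lemma, w = xyz with |xy| ≤ p and |y| ≥ 1.
Then y = 0^k for some k with 1 ≤ k ≤ p.
Pump with i = 2: xy^2z = 0^{p(p+1)/2+k}. Since 1 ≤ k ≤ p, p(p+1)/2 < p(p+1)/2+k ≤ p(p+1)/2+p < (p+1)(p+2)/2, so p(p+1)/2+k is strictly between consecutive triangular numbers. So xy^2z ∉ L.
Contradiction. Therefore L is not regular.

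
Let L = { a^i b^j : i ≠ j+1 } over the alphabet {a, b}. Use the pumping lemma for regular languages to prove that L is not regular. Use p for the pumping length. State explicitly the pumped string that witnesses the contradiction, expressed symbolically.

a^{p+p!} b^{p+p!-1}

Assume L is regular. Let p be the pumping length given by the pumping lemma.
Choose w = a^p b^{p+p!-1}. Since p ≠ (p+p!-1)+1 = p+p!, w ∈ L; and |w| ≥ p.
Write w = xyz as guaranteed by the lemma, with |xy| ≤ p and |y| ≥ 1.
Since the first p symbols of w are all a's and |xy| ≤ p, y lies entirely in the leading a-block: y = a^k for some k with 1 ≤ k ≤ p.
Since 1 ≤ k ≤ p, k divides p!; set t = 1 + p!/k. Then xy^t z has p + (p!/k)·k = p + p! copies of a. Now the a-count is p+p! and (b-count)+1 = (p+p!-1)+1 = p+p!, so i ≠ j+1 fails. So xy^t z = a^{p+p!} b^{p+p!-1} ∉ L.
This contradicts the pumping lemma, so L is not regular.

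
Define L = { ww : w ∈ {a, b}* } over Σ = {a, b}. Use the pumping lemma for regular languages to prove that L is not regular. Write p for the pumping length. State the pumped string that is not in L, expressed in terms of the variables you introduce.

Toward a contradiction, assume L is regular with pumping length p.
Take w = a^p b^p a^p b^p = uu where u = a^pb^p; then w ∈ L and |w| = 4p ≥ p.
Write w = xyz as guaranteed by the lemma, with |xy| ≤ p and y is nonempty.
The first p characters of w are a's, so xy (and hence y) consists only of a's. Write y = a^k, 1 ≤ k ≤ p.
Pump with i = 2: xy^2z = a^{p+k} b^p a^p b^p, of length 4p+k. Suppose this equals vv. The string starts with a and ends with b, so v does too; thus the boundary between the two copies of v is a b→a transition. There is exactly one such transition, at position 2p+k, so |v| = 2p+k and |vv| = 4p+2k ≠ 4p+k since k ≥ 1. So xy^2z ∉ L.
Contradiction. Therefore L is not regular.

a^{p+k} b^p a^p b^p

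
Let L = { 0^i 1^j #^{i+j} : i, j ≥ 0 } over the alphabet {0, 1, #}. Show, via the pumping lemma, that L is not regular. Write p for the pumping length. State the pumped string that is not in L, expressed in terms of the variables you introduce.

Toward a contradiction, assume L is regular with pumping length p.
Take w = 0^p 1^p #^{2p} ∈ L (with i=j=p, i+j=2p), |w| = 4p ≥ p.
Write w = xyz as guaranteed by the lemma, with |xy| ≤ p and y is nonempty.
The first p characters of w are 0's, so xy (and hence y) consists only of 0's. Write y = 0^k, 1 ≤ k ≤ p.
Consider xy^2z = 0^{p+k} 1^p #^{2p}. Now the 0- and 1-counts sum to 2p+k, but the #-count is 2p ≠ 2p+k. So xy^2z ∉ L.
Contradiction. Therefore L is not regular.

0^{p+k} 1^p #^{2p}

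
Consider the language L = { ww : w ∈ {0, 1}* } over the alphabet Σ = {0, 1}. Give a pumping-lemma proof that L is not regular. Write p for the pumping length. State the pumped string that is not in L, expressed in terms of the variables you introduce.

0^{p+k} 1^p 0^p 1^p

Toward a contradiction, assume L is regular with pumping length p.
Take w = 0^p 1^p 0^p 1^p = uu where u = 0^p1^p; then w ∈ L and |w| = 4p ≥ p.
The pumping lemma gives a decomposition w = xyz where |xy| ≤ p and |y| ≥ 1.
The first p characters of w are 0's, so xy (and hence y) consists only of 0's. Write y = 0^k, 1 ≤ k ≤ p.
Pump with i = 2: xy^2z = 0^{p+k} 1^p 0^p 1^p, of length 4p+k. Suppose this equals vv. The string starts with 0 and ends with 1, so v does too; thus the boundary between the two copies of v is a 1→0 transition. There is exactly one such transition, at position 2p+k, so |v| = 2p+k and |vv| = 4p+2k ≠ 4p+k since k ≥ 1. So xy^2z ∉ L.
This is a contradiction; hence L is not regular.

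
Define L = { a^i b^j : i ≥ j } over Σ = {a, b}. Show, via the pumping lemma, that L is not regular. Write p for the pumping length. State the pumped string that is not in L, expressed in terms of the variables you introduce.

Suppose for contradiction that L is regular, and let p be the pumping length.
Choose w = a^p b^p ∈ L, with |w| = 2p ≥ p.
By the pumping lemma, w = xyz with |xy| ≤ p and |y| ≥ 1.
Since the first p symbols of w are all a's and |xy| ≤ p, y lies entirely in the leading a-block: y = a^k for some k with 1 ≤ k ≤ p.
Consider xy^0z = xz = a^{p-k} b^p. Since k ≥ 1, the a-count p-k is less than p, so i ≥ j fails; thus xz ∉ L.
Contradiction. Therefore L is not regular.

a^{p-k} b^p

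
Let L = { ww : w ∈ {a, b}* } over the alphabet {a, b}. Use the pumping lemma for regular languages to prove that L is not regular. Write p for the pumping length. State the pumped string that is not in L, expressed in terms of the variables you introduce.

a^{p+k} b^p a^p b^p

Assume L is regular; let p be its pumping constant.
Take w = a^p b^p a^p b^p = uu where u = a^pb^p; then w ∈ L and |w| = 4p ≥ p.
The pumping lemma gives a decomposition w = xyz where |xy| ≤ p and y is nonempty.
The first p characters of w are a's, so xy (and hence y) consists only of a's. Write y = a^k, 1 ≤ k ≤ p.
Pump with i = 2: xy^2z = a^{p+k} b^p a^p b^p, of length 4p+k. Suppose this equals vv. The string starts with a and ends with b, so v does too; thus the boundary between the two copies of v is a b→a transition. There is exactly one such transition, at position 2p+k, so |v| = 2p+k and |vv| = 4p+2k ≠ 4p+k since k ≥ 1. So xy^2z ∉ L.
Contradiction. Therefore L is not regular.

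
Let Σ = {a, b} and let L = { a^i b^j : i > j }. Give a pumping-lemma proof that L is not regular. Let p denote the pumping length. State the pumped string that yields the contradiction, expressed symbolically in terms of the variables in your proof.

a^{p+1-k} b^p

Assume L is regular; let p be its pumping constant.
Choose w = a^{p+1} b^p ∈ L, with |w| = 2p+1 ≥ p.
The pumping lemma gives a decomposition w = xyz where |xy| ≤ p and y is nonempty.
The first p characters of w are a's, so xy (and hence y) consists only of a's. Write y = a^k, 1 ≤ k ≤ p.
Consider xy^0z = xz = a^{p+1-k} b^p. Since k ≥ 1, the a-count p+1-k is at most p, so i > j fails; thus xz ∉ L.
Contradiction. Therefore L is not regular.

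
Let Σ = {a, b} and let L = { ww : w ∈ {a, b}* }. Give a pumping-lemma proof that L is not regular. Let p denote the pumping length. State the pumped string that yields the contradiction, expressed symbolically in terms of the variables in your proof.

Suppose for contradiction that L is regular, and let p be the pumping length.
Take w = a^p b^p a^p b^p = uu where u = a^pb^p; then w ∈ L and |w| = 4p ≥ p.
Write w = xyz as guaranteed by the lemma, with |xy| ≤ p and |y| ≥ 1.
Since the first p symbols of w are all a's and |xy| ≤ p, y lies entirely in the leading a-block: y = a^k for some k with 1 ≤ k ≤ p.
Pump with i = 2: xy^2z = a^{p+k} b^p a^p b^p, of length 4p+k. Suppose this equals vv. The string starts with a and ends with b, so v does too; thus the boundary between the two copies of v is a b→a transition. There is exactly one such transition, at position 2p+k, so |v| = 2p+k and |vv| = 4p+2k ≠ 4p+k since k ≥ 1. So xy^2z ∉ L.
Contradiction. Therefore L is not regular.

a^{p+k} b^p a^p b^p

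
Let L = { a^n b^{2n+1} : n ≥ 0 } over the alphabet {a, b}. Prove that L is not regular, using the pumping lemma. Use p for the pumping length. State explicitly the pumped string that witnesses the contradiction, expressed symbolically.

Suppose for contradiction that L is regular, and let p be the pumping length.
Choose w = a^p b^{2p+1}, which is in L with |w| = 3p+1 ≥ p.
The pumping lemma gives a decomposition w = xyz where |xy| ≤ p and |y| > 0.
Since the first p symbols of w are all a's and |xy| ≤ p, y lies entirely in the leading a-block: y = a^k for some k with 1 ≤ k ≤ p.
Pump with i = 2: xy^2z = a^{p+k} b^{2p+1}. For this to lie in L we would need 2p+1 = 2(p+k)+1, which forces k = 0. But k ≥ 1, so xy^2z ∉ L.
This is a contradiction; hence L is not regular.

a^{p+k} b^{2p+1}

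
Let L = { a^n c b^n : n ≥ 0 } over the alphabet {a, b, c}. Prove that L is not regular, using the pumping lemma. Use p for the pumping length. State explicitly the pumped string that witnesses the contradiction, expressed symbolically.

Toward a contradiction, assume L is regular with pumping length p.
Take w = a^p c b^p ∈ L with |w| = 2p+1 ≥ p.
By the pumping lemma, w = xyz with |xy| ≤ p and |y| ≥ 1.
Because |xy| ≤ p and w begins with p copies of a, we have y = a^k with 1 ≤ k ≤ p.
Pump with i = 2: xy^2z = a^{p+k} c b^p, which would require p+k = p. But k ≥ 1, so xy^2z ∉ L.
Contradiction. Therefore L is not regular.

a^{p+k} c b^p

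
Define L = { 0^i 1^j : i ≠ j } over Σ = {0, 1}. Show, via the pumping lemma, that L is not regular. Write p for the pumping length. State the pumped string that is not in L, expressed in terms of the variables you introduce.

Toward a contradiction, assume L is regular with pumping length p.
Choose w = 0^p 1^{p+p!}. Since p ≠ p+p!, w ∈ L; and |w| ≥ p.
The pumping lemma gives a decomposition w = xyz where |xy| ≤ p and |y| > 0.
Because |xy| ≤ p and w begins with p copies of 0, we have y = 0^k with 1 ≤ k ≤ p.
Since 1 ≤ k ≤ p, k divides p!; set t = 1 + p!/k. Then xy^t z has p + (p!/k)·k = p + p! copies of 0. Now the 0-count equals the 1-count, so i ≠ j fails. So xy^t z = 0^{p+p!} 1^{p+p!} ∉ L.
This contradicts the pumping lemma, so L is not regular.

0^{p+p!} 1^{p+p!}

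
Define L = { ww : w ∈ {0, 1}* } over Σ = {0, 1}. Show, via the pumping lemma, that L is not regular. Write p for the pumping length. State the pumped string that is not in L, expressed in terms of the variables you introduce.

0^{p+k} 1^p 0^p 1^p

Suppose for contradiction that L is regular, and let p be the pumping length.
Take w = 0^p 1^p 0^p 1^p = uu where u = 0^p1^p; then w ∈ L and |w| = 4p ≥ p.
The pumping lemma gives a decomposition w = xyz where |xy| ≤ p and |y| > 0.
Because |xy| ≤ p and w begins with p copies of 0, we have y = 0^k with 1 ≤ k ≤ p.
Pump with i = 2: xy^2z = 0^{p+k} 1^p 0^p 1^p, of length 4p+k. Suppose this equals vv. The string starts with 0 and ends with 1, so v does too; thus the boundary between the two copies of v is a 1→0 transition. There is exactly one such transition, at position 2p+k, so |v| = 2p+k and |vv| = 4p+2k ≠ 4p+k since k ≥ 1. So xy^2z ∉ L.
This is a contradiction; hence L is not regular.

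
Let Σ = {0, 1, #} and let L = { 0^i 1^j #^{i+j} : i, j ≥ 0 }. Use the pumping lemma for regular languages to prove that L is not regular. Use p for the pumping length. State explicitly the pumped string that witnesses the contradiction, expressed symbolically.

Suppose for contradiction that L is regular, and let p be the pumping length.
Take w = 0^p 1^p #^{2p} ∈ L (with i=j=p, i+j=2p), |w| = 4p ≥ p.
By the pumping lemma, w = xyz with |xy| ≤ p and |y| ≥ 1.
The first p characters of w are 0's, so xy (and hence y) consists only of 0's. Write y = 0^k, 1 ≤ k ≤ p.
Consider xy^2z = 0^{p+k} 1^p #^{2p}. Now the 0- and 1-counts sum to 2p+k, but the #-count is 2p ≠ 2p+k. So xy^2z ∉ L.
This contradicts the pumping lemma, so L is not regular.

0^{p+k} 1^p #^{2p}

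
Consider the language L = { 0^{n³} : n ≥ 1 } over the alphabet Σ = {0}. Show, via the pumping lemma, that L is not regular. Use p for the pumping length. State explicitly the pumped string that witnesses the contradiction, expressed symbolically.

Assume L is regular. Let p be the pumping length given by the pumping lemma.
Take w = 0^{p³} ∈ L with |w| = p³ ≥ p.
The pumping lemma gives a decomposition w = xyz where |xy| ≤ p and |y| ≥ 1.
Then y = 0^k for some k with 1 ≤ k ≤ p.
Pump with i = 2: xy^2z = 0^{p³+k}. Since 1 ≤ k ≤ p, p³ < p³+k ≤ p³+p < p³+3p²+3p+1 = (p+1)³, so p³+k is not a perfect cube. So xy^2z ∉ L.
This is a contradiction; hence L is not regular.

0^{p³+k}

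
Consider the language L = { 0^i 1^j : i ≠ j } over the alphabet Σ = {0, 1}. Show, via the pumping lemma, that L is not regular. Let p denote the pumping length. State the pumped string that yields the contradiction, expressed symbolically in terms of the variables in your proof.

Suppose for contradiction that L is regular, and let p be the pumping length.
Choose w = 0^p 1^{p+p!}. Since p ≠ p+p!, w ∈ L; and |w| ≥ p.
By the pumping lemma, w = xyz with |xy| ≤ p and |y| > 0.
The first p characters of w are 0's, so xy (and hence y) consists only of 0's. Write y = 0^k, 1 ≤ k ≤ p.
Since 1 ≤ k ≤ p, k divides p!; set t = 1 + p!/k. Then xy^t z has p + (p!/k)·k = p + p! copies of 0. Now the 0-count equals the 1-count, so i ≠ j fails. So xy^t z = 0^{p+p!} 1^{p+p!} ∉ L.
Contradiction. Therefore L is not regular.

0^{p+p!} 1^{p+p!}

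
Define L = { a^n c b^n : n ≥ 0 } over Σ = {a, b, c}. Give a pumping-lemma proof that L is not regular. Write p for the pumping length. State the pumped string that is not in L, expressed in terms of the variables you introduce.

a^{p+k} c b^p

Suppose for contradiction that L is regular, and let p be the pumping length.
Take w = a^p c b^p ∈ L with |w| = 2p+1 ≥ p.
By the pumping lemma, w = xyz with |xy| ≤ p and |y| ≥ 1.
The first p characters of w are a's, so xy (and hence y) consists only of a's. Write y = a^k, 1 ≤ k ≤ p.
Pump with i = 2: xy^2z = a^{p+k} c b^p, which would require p+k = p. But k ≥ 1, so xy^2z ∉ L.
This is a contradiction; hence L is not regular.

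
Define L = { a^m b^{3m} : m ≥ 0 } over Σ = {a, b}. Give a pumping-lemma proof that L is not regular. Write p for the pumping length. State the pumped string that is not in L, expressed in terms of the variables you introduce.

a^{p+k} b^{3p}

Assume L is regular. Let p be the pumping length given by the pumping lemma.
Choose w = a^p b^{3p}, which is in L with |w| = 4p ≥ p.
By the pumping lemma, w = xyz with |xy| ≤ p and |y| ≥ 1.
The first p characters of w are a's, so xy (and hence y) consists only of a's. Write y = a^k, 1 ≤ k ≤ p.
Pump with i = 2: xy^2z = a^{p+k} b^{3p}. For this to lie in L we would need 3p = 3(p+k), which forces k = 0. But k ≥ 1, so xy^2z ∉ L.
Contradiction. Therefore L is not regular.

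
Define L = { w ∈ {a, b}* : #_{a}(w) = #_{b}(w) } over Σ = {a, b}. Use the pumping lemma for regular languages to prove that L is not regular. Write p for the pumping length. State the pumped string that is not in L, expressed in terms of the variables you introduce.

a^{p+k} b^p

Assume L is regular; let p be its pumping constant.
Choose w = a^p b^p ∈ L with |w| = 2p ≥ p.
By the pumping lemma, w = xyz with |xy| ≤ p and |y| > 0.
Because |xy| ≤ p and w begins with p copies of a, we have y = a^k with 1 ≤ k ≤ p.
Pump with i = 2: xy^2z = a^{p+k} b^p has p+k occurrences of a but only p of b. Since k ≥ 1 the counts differ, so xy^2z ∉ L.
Contradiction. Therefore L is not regular.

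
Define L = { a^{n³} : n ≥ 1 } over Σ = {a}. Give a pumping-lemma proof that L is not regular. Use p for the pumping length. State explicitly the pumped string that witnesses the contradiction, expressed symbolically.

a^{p³+k}

Assume L is regular. Let p be the pumping length given by the pumping lemma.
Take w = a^{p³} ∈ L with |w| = p³ ≥ p.
By the pumping lemma, w = xyz with |xy| ≤ p and y is nonempty.
Then y = a^k for some k with 1 ≤ k ≤ p.
Pump with i = 2: xy^2z = a^{p³+k}. Since 1 ≤ k ≤ p, p³ < p³+k ≤ p³+p < p³+3p²+3p+1 = (p+1)³, so p³+k is not a perfect cube. So xy^2z ∉ L.
This contradicts the pumping lemma, so L is not regular.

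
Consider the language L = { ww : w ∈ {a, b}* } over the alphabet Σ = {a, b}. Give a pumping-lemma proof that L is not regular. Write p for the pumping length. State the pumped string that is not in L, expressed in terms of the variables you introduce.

Suppose for contradiction that L is regular, and let p be the pumping length.
Take w = a^p b^p a^p b^p = uu where u = a^pb^p; then w ∈ L and |w| = 4p ≥ p.
Write w = xyz as guaranteed by the lemma, with |xy| ≤ p and |y| > 0.
The first p characters of w are a's, so xy (and hence y) consists only of a's. Write y = a^k, 1 ≤ k ≤ p.
Pump with i = 2: xy^2z = a^{p+k} b^p a^p b^p, of length 4p+k. Suppose this equals vv. The string starts with a and ends with b, so v does too; thus the boundary between the two copies of v is a b→a transition. There is exactly one such transition, at position 2p+k, so |v| = 2p+k and |vv| = 4p+2k ≠ 4p+k since k ≥ 1. So xy^2z ∉ L.
This is a contradiction; hence L is not regular.

a^{p+k} b^p a^p b^p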